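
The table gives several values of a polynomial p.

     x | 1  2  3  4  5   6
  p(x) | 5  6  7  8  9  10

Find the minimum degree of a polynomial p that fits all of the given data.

Forward differences of the values at x = 1, 2, 3, 4, 5, 6:
  p  : 5  6  7  8  9  10
  Δ  : 1  1  1  1  1
  Δ^2: 0  0  0  0
  Δ^3: 0  0  0
  Δ^4: 0  0
  Δ^5: 0
The first differences are constant (1) and nonzero, while all higher differences vanish, so the minimal degree is 1.

1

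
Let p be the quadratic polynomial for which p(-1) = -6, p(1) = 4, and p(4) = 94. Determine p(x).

p(x) = 5x^2 + 5x - 6

Using the Lagrange interpolation formula with nodes -1, 1, 4:
  L_0(x) = (x - 1)(x - 4) / 10
  L_1(x) = (x + 1)(x - 4) / -6
  L_2(x) = (x + 1)(x - 1) / 15
Then p(x) = -6·L_0(x) + 4·L_1(x) + 94·L_2(x).
Expanding and collecting terms gives p(x) = 5x^2 + 5x - 6.
Check: p(-1) = -6. ✓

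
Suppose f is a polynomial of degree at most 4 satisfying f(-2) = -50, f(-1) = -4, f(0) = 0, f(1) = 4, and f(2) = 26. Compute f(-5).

Using the Lagrange interpolation formula with nodes -2, -1, 0, 1, 2:
  L_0(n) = (n + 1)n(n - 1)(n - 2) / 24
  L_1(n) = (n + 2)n(n - 1)(n - 2) / -6
  L_2(n) = (n + 2)(n + 1)(n - 1)(n - 2) / 4
  L_3(n) = (n + 2)(n + 1)n(n - 2) / -6
  L_4(n) = (n + 2)(n + 1)n(n - 1) / 24
Then f(n) = -50·L_0(n) - 4·L_1(n) + 0·L_2(n) + 4·L_3(n) + 26·L_4(n).
Expanding and collecting terms gives f(n) = -n⁴ + 5n³ + n² - n.
Evaluating at n = -5: f(-5) = -1220.

-1220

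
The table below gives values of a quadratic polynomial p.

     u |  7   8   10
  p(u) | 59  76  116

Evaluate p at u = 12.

Write p(u) = au^2 + bu + c. Substituting each data point gives a linear system:
  49a + 7b + c = 59
  64a + 8b + c = 76
  100a + 10b + c = 116
Solving the system yields a = 1, b = 2, c = -4.
So p(u) = u^2 + 2u - 4.
Then p(12) = 164.

164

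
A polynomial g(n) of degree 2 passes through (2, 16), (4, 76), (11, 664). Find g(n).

Write g(n) = an^2 + bn + c. Substituting each data point gives a linear system:
  4a + 2b + c = 16
  16a + 4b + c = 76
  121a + 11b + c = 664
Solving the system yields a = 6, b = -6, c = 4.
So g(n) = 6n² - 6n + 4.
Check: g(2) = 16. ✓

g(n) = 6n^2 - 6n + 4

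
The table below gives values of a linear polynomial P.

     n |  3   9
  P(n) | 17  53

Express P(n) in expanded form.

Using the Lagrange interpolation formula with nodes 3, 9:
  L_0(n) = (n - 9) / -6
  L_1(n) = (n - 3) / 6
Then P(n) = 17·L_0(n) + 53·L_1(n).
Expanding and collecting terms gives P(n) = 6n - 1.
Check: P(9) = 53. ✓

P(n) = 6n - 1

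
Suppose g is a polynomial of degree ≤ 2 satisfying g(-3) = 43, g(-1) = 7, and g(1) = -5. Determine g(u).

Write g(u) = au^2 + bu + c. Substituting each data point gives a linear system:
  9a - 3b + c = 43
  a - b + c = 7
  a + b + c = -5
Solving the system yields a = 3, b = -6, c = -2.
So g(u) = 3u^2 - 6u - 2.
Check: g(1) = -5. ✓

g(u) = 3u^2 - 6u - 2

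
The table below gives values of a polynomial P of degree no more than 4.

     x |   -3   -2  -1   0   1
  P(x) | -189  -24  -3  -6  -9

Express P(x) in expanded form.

Write P(x) = ax^4 + bx^3 + cx^2 + dx + e. Substituting each data point gives a linear system:
  81a - 27b + 9c - 3d + e = -189
  16a - 8b + 4c - 2d + e = -24
  a - b + c - d + e = -3
  e = -6
  a + b + c + d + e = -9
Solving the system yields a = -4, b = -4, c = 4, d = 1, e = -6.
So P(x) = -4x^4 - 4x^3 + 4x^2 + x - 6.
Check: P(0) = -6. ✓

P(x) = -4x^4 - 4x^3 + 4x^2 + x - 6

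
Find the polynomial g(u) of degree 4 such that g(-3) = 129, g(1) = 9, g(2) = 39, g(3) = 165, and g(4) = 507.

g(u) = 2u^4 - 2u^2 + 6u + 3

Write g(u) = au^4 + bu^3 + cu^2 + du + e. Substituting each data point gives a linear system:
  81a - 27b + 9c - 3d + e = 129
  a + b + c + d + e = 9
  16a + 8b + 4c + 2d + e = 39
  81a + 27b + 9c + 3d + e = 165
  256a + 64b + 16c + 4d + e = 507
Solving the system yields a = 2, b = 0, c = -2, d = 6, e = 3.
So g(u) = 2u^4 - 2u^2 + 6u + 3.
Check: g(2) = 39. ✓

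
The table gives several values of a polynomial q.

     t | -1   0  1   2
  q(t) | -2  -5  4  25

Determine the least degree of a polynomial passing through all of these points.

Forward differences of the values at t = -1, 0, 1, 2:
  q  : -2  -5  4  25
  Δ  : -3  9  21
  Δ^2: 12  12
  Δ^3: 0
The second differences are constant (12) and nonzero, while all higher differences vanish, so the minimal degree is 2.

2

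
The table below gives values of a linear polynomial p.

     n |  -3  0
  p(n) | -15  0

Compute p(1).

5

Write p(n) = an + b. Substituting each data point gives a linear system:
  -3a + b = -15
  b = 0
Solving the system yields a = 5, b = 0.
So p(n) = 5n.
Then p(1) = 5.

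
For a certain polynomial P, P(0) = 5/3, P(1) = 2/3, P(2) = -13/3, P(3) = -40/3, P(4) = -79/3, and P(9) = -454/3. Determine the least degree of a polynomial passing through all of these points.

Divided differences on the nodes 0, 1, 2, 3, 4, 9:
  order 0: 5/3  2/3  -13/3  -40/3  -79/3  -454/3
  order 1: -1  -5  -9  -13  -25
  order 2: -2  -2  -2  -2
  order 3: 0  0  0
  order 4: 0  0
  order 5: 0
The order-2 divided differences are all -2 (nonzero) and every higher order vanishes, so the data lies on a polynomial of degree exactly 2.

2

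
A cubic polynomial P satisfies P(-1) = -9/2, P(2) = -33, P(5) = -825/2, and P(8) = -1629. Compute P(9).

Forward differences of the values at n = -1, 2, 5, 8:
  P  : -9/2  -33  -825/2  -1629
  Δ  : -57/2  -759/2  -2433/2
  Δ^2: -351  -837
  Δ^3: -486
The third differences are constant, confirming degree 3.
Interpolating (Newton forward form) and evaluating at n = 9 gives P(9) = -4609/2.

-4609/2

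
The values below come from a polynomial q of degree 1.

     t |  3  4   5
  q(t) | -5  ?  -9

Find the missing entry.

On equispaced nodes a degree-1 polynomial has vanishing second forward difference, so
  q(3) - 2·q(4) + q(5) = 0.
Substituting the known values and solving for q(4):
  -2·q(4) = 14
  q(4) = -7.

-7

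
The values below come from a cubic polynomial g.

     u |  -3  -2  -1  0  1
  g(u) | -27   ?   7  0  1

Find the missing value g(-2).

4

On equispaced nodes a degree-3 polynomial has vanishing fourth forward difference, so
  g(-3) - 4·g(-2) + 6·g(-1) - 4·g(0) + g(1) = 0.
Substituting the known values and solving for g(-2):
  -4·g(-2) = -16
  g(-2) = 4.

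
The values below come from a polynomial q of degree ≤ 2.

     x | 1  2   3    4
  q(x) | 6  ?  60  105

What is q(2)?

27

On equispaced nodes a degree-2 polynomial has vanishing third forward difference, so
  - q(1) + 3·q(2) - 3·q(3) + q(4) = 0.
Substituting the known values and solving for q(2):
  3·q(2) = 81
  q(2) = 27.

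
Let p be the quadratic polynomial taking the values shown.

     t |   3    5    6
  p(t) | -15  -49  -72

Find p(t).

p(t) = -2t^2 - t + 6

Write p(t) = at^2 + bt + c. Substituting each data point gives a linear system:
  9a + 3b + c = -15
  25a + 5b + c = -49
  36a + 6b + c = -72
Solving the system yields a = -2, b = -1, c = 6.
So p(t) = -2t^2 - t + 6.
Check: p(6) = -72. ✓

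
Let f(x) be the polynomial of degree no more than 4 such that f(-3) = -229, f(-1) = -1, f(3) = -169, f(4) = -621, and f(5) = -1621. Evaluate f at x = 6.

-3487

Using the Lagrange interpolation formula with nodes -3, -1, 3, 4, 5:
  L_0(x) = (x + 1)(x - 3)(x - 4)(x - 5) / 672
  L_1(x) = (x + 3)(x - 3)(x - 4)(x - 5) / -240
  L_2(x) = (x + 3)(x + 1)(x - 4)(x - 5) / 48
  L_3(x) = (x + 3)(x + 1)(x - 3)(x - 5) / -35
  L_4(x) = (x + 3)(x + 1)(x - 3)(x - 4) / 96
Then f(x) = -229·L_0(x) - 1·L_1(x) - 169·L_2(x) - 621·L_3(x) - 1621·L_4(x).
Expanding and collecting terms gives f(x) = -3x⁴ + x³ + 5x² + x - 1.
Evaluating at x = 6: f(6) = -3487.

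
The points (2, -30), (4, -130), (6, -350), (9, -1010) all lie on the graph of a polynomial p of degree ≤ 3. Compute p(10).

-1342

Using the Lagrange interpolation formula with nodes 2, 4, 6, 9:
  L_0(t) = (t - 4)(t - 6)(t - 9) / -56
  L_1(t) = (t - 2)(t - 6)(t - 9) / 20
  L_2(t) = (t - 2)(t - 4)(t - 9) / -24
  L_3(t) = (t - 2)(t - 4)(t - 6) / 105
Then p(t) = -30·L_0(t) - 130·L_1(t) - 350·L_2(t) - 1010·L_3(t).
Expanding and collecting terms gives p(t) = -t^3 - 3t^2 - 4t - 2.
Evaluating at t = 10: p(10) = -1342.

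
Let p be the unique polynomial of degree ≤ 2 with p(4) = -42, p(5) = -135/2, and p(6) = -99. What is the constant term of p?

Write p(t) = at^2 + bt + c. Substituting each data point gives a linear system:
  16a + 4b + c = -42
  25a + 5b + c = -135/2
  36a + 6b + c = -99
Solving the system yields a = -3, b = 3/2, c = 0.
So p(t) = -3t^2 + (3/2)t.
The constant term is 0.

0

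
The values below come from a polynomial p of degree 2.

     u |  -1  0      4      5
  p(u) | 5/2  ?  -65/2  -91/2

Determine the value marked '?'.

-1/2

The 3 known points determine the degree-2 polynomial uniquely.
Write p(u) = au^2 + bu + c. Substituting each data point gives a linear system:
  a - b + c = 5/2
  16a + 4b + c = -65/2
  25a + 5b + c = -91/2
Solving the system yields a = -1, b = -4, c = -1/2.
So p(u) = -u^2 - 4u - 1/2.
Then p(0) = -1/2.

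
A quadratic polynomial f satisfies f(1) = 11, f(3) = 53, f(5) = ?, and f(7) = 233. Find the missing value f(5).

On equispaced nodes a degree-2 polynomial has vanishing third forward difference, so
  - f(1) + 3·f(3) - 3·f(5) + f(7) = 0.
Substituting the known values and solving for f(5):
  -3·f(5) = -381
  f(5) = 127.

127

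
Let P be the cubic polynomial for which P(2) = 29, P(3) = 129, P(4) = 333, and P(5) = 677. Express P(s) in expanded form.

P(s) = 6s^3 - 2s^2 - 4s - 3

Write P(s) = as^3 + bs^2 + cs + d. Substituting each data point gives a linear system:
  8a + 4b + 2c + d = 29
  27a + 9b + 3c + d = 129
  64a + 16b + 4c + d = 333
  125a + 25b + 5c + d = 677
Solving the system yields a = 6, b = -2, c = -4, d = -3.
So P(s) = 6s^3 - 2s^2 - 4s - 3.
Check: P(4) = 333. ✓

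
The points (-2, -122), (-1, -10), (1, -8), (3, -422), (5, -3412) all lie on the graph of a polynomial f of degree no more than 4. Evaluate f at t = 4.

Write f(t) = at^4 + bt^3 + ct^2 + dt + e. Substituting each data point gives a linear system:
  16a - 8b + 4c - 2d + e = -122
  a - b + c - d + e = -10
  a + b + c + d + e = -8
  81a + 27b + 9c + 3d + e = -422
  625a + 125b + 25c + 5d + e = -3412
Solving the system yields a = -6, b = 3, c = -1, d = -2, e = -2.
So f(t) = -6t^4 + 3t^3 - t^2 - 2t - 2.
Then f(4) = -1370.

-1370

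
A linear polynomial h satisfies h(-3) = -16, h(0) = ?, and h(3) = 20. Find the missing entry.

The 2 known points determine the degree-1 polynomial uniquely.
Write h(t) = at + b. Substituting each data point gives a linear system:
  -3a + b = -16
  3a + b = 20
Solving the system yields a = 6, b = 2.
So h(t) = 6t + 2.
Then h(0) = 2.

2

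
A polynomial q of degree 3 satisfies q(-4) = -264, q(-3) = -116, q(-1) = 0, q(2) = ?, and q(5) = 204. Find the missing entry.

-6

The 4 known points determine the degree-3 polynomial uniquely.
Write q(s) = as^3 + bs^2 + cs + d. Substituting each data point gives a linear system:
  -64a + 16b - 4c + d = -264
  -27a + 9b - 3c + d = -116
  -a + b - c + d = 0
  125a + 25b + 5c + d = 204
Solving the system yields a = 3, b = -6, c = -5, d = 4.
So q(s) = 3s³ - 6s² - 5s + 4.
Then q(2) = -6.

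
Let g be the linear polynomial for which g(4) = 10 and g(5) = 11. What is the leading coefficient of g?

1

Write g(x) = ax + b. Substituting each data point gives a linear system:
  4a + b = 10
  5a + b = 11
Solving the system yields a = 1, b = 6.
So g(x) = x + 6.
The leading coefficient is 1.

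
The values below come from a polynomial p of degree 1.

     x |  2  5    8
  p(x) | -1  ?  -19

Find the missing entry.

On equispaced nodes a degree-1 polynomial has vanishing second forward difference, so
  p(2) - 2·p(5) + p(8) = 0.
Substituting the known values and solving for p(5):
  -2·p(5) = 20
  p(5) = -10.

-10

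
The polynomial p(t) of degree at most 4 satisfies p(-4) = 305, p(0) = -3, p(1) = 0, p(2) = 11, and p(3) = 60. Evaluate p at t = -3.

96

Write p(t) = at^4 + bt^3 + ct^2 + dt + e. Substituting each data point gives a linear system:
  256a - 64b + 16c - 4d + e = 305
  e = -3
  a + b + c + d + e = 0
  16a + 8b + 4c + 2d + e = 11
  81a + 27b + 9c + 3d + e = 60
Solving the system yields a = 1, b = -1, c = 0, d = 3, e = -3.
So p(t) = t⁴ - t³ + 3t - 3.
Then p(-3) = 96.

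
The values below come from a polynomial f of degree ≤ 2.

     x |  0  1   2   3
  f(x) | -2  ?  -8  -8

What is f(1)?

The 3 known points determine the degree-2 polynomial uniquely.
Write f(x) = ax^2 + bx + c. Substituting each data point gives a linear system:
  c = -2
  4a + 2b + c = -8
  9a + 3b + c = -8
Solving the system yields a = 1, b = -5, c = -2.
So f(x) = x² - 5x - 2.
Then f(1) = -6.

-6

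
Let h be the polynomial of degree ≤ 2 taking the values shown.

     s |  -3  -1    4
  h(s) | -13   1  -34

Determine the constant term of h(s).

2

Write h(s) = as^2 + bs + c. Substituting each data point gives a linear system:
  9a - 3b + c = -13
  a - b + c = 1
  16a + 4b + c = -34
Solving the system yields a = -2, b = -1, c = 2.
So h(s) = -2s² - s + 2.
The constant term is 2.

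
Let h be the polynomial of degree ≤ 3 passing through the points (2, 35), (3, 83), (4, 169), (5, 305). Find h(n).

h(n) = 2n^3 + n^2 + 5n + 5

Write h(n) = an^3 + bn^2 + cn + d. Substituting each data point gives a linear system:
  8a + 4b + 2c + d = 35
  27a + 9b + 3c + d = 83
  64a + 16b + 4c + d = 169
  125a + 25b + 5c + d = 305
Solving the system yields a = 2, b = 1, c = 5, d = 5.
So h(n) = 2n³ + n² + 5n + 5.
Check: h(5) = 305. ✓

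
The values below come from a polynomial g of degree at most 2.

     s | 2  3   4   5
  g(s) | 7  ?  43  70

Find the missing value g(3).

The 3 known points determine the degree-2 polynomial uniquely.
Write g(s) = as^2 + bs + c. Substituting each data point gives a linear system:
  4a + 2b + c = 7
  16a + 4b + c = 43
  25a + 5b + c = 70
Solving the system yields a = 3, b = 0, c = -5.
So g(s) = 3s² - 5.
Then g(3) = 22.

22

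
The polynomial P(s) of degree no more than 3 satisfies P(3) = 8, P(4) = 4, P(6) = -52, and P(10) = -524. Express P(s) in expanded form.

P(s) = -s^3 + 5s^2 - 2s - 4

Write P(s) = as^3 + bs^2 + cs + d. Substituting each data point gives a linear system:
  27a + 9b + 3c + d = 8
  64a + 16b + 4c + d = 4
  216a + 36b + 6c + d = -52
  1000a + 100b + 10c + d = -524
Solving the system yields a = -1, b = 5, c = -2, d = -4.
So P(s) = -s³ + 5s² - 2s - 4.
Check: P(3) = 8. ✓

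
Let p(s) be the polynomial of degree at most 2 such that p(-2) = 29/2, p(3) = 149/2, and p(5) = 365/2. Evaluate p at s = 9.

1085/2

Using the Lagrange interpolation formula with nodes -2, 3, 5:
  L_0(s) = (s - 3)(s - 5) / 35
  L_1(s) = (s + 2)(s - 5) / -10
  L_2(s) = (s + 2)(s - 3) / 14
Then p(s) = 29/2·L_0(s) + 149/2·L_1(s) + 365/2·L_2(s).
Expanding and collecting terms gives p(s) = 6s^2 + 6s + 5/2.
Evaluating at s = 9: p(9) = 1085/2.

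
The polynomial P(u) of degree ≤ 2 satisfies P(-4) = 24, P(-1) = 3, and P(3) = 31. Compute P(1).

9

Write P(u) = au^2 + bu + c. Substituting each data point gives a linear system:
  16a - 4b + c = 24
  a - b + c = 3
  9a + 3b + c = 31
Solving the system yields a = 2, b = 3, c = 4.
So P(u) = 2u^2 + 3u + 4.
Then P(1) = 9.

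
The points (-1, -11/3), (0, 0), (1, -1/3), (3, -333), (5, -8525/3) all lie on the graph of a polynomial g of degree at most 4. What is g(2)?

-164/3

Write g(u) = au^4 + bu^3 + cu^2 + du + e. Substituting each data point gives a linear system:
  a - b + c - d + e = -11/3
  e = 0
  a + b + c + d + e = -1/3
  81a + 27b + 9c + 3d + e = -333
  625a + 125b + 25c + 5d + e = -8525/3
Solving the system yields a = -5, b = 5/3, c = 3, d = 0, e = 0.
So g(u) = -5u^4 + (5/3)u^3 + 3u^2.
Then g(2) = -164/3.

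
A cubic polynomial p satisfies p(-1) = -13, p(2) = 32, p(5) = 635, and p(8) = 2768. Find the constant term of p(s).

0

Write p(s) = as^3 + bs^2 + cs + d. Substituting each data point gives a linear system:
  -a + b - c + d = -13
  8a + 4b + 2c + d = 32
  125a + 25b + 5c + d = 635
  512a + 64b + 8c + d = 2768
Solving the system yields a = 6, b = -5, c = 2, d = 0.
So p(s) = 6s^3 - 5s^2 + 2s.
The constant term is 0.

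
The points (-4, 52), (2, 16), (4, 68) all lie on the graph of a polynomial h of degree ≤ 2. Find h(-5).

Using the Lagrange interpolation formula with nodes -4, 2, 4:
  L_0(x) = (x - 2)(x - 4) / 48
  L_1(x) = (x + 4)(x - 4) / -12
  L_2(x) = (x + 4)(x - 2) / 16
Then h(x) = 52·L_0(x) + 16·L_1(x) + 68·L_2(x).
Expanding and collecting terms gives h(x) = 4x^2 + 2x - 4.
Evaluating at x = -5: h(-5) = 86.

86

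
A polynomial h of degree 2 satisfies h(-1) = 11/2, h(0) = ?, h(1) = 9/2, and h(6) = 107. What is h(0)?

2

The 3 known points determine the degree-2 polynomial uniquely.
Write h(x) = ax^2 + bx + c. Substituting each data point gives a linear system:
  a - b + c = 11/2
  a + b + c = 9/2
  36a + 6b + c = 107
Solving the system yields a = 3, b = -1/2, c = 2.
So h(x) = 3x² - (1/2)x + 2.
Then h(0) = 2.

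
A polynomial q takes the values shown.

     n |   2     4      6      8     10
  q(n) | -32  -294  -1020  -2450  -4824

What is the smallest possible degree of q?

Forward differences of the values at n = 2, 4, 6, 8, 10:
  q  : -32  -294  -1020  -2450  -4824
  Δ  : -262  -726  -1430  -2374
  Δ^2: -464  -704  -944
  Δ^3: -240  -240
  Δ^4: 0
The third differences are constant (-240) and nonzero, while all higher differences vanish, so the minimal degree is 3.

3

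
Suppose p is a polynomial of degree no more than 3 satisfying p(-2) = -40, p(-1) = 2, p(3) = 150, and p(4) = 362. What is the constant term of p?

Write p(n) = an^3 + bn^2 + cn + d. Substituting each data point gives a linear system:
  -8a + 4b - 2c + d = -40
  -a + b - c + d = 2
  27a + 9b + 3c + d = 150
  64a + 16b + 4c + d = 362
Solving the system yields a = 6, b = -1, c = -3, d = 6.
So p(n) = 6n^3 - n^2 - 3n + 6.
The constant term is 6.

6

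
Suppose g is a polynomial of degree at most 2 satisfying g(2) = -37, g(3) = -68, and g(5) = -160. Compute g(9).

-464

Write g(t) = at^2 + bt + c. Substituting each data point gives a linear system:
  4a + 2b + c = -37
  9a + 3b + c = -68
  25a + 5b + c = -160
Solving the system yields a = -5, b = -6, c = -5.
So g(t) = -5t^2 - 6t - 5.
Then g(9) = -464.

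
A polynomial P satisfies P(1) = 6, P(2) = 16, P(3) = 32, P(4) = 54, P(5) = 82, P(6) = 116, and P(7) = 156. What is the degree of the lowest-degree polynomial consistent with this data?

2

Forward differences of the values at u = 1, 2, 3, 4, 5, 6, 7:
  P  : 6  16  32  54  82  116  156
  Δ  : 10  16  22  28  34  40
  Δ^2: 6  6  6  6  6
  Δ^3: 0  0  0  0
  Δ^4: 0  0  0
  Δ^5: 0  0
  Δ^6: 0
The second differences are constant (6) and nonzero, while all higher differences vanish, so the minimal degree is 2.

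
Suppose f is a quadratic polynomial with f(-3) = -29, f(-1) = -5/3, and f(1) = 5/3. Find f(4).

-115/3

Using the Lagrange interpolation formula with nodes -3, -1, 1:
  L_0(x) = (x + 1)(x - 1) / 8
  L_1(x) = (x + 3)(x - 1) / -4
  L_2(x) = (x + 3)(x + 1) / 8
Then f(x) = -29·L_0(x) - 5/3·L_1(x) + 5/3·L_2(x).
Expanding and collecting terms gives f(x) = -3x² + (5/3)x + 3.
Evaluating at x = 4: f(4) = -115/3.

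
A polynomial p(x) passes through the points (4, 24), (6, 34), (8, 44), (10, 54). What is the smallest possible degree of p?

Forward differences of the values at x = 4, 6, 8, 10:
  p  : 24  34  44  54
  Δ  : 10  10  10
  Δ^2: 0  0
  Δ^3: 0
The first differences are constant (10) and nonzero, while all higher differences vanish, so the minimal degree is 1.

1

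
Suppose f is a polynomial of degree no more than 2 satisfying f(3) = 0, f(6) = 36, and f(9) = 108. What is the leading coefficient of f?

Write f(s) = as^2 + bs + c. Substituting each data point gives a linear system:
  9a + 3b + c = 0
  36a + 6b + c = 36
  81a + 9b + c = 108
Solving the system yields a = 2, b = -6, c = 0.
So f(s) = 2s² - 6s.
The leading coefficient is 2.

2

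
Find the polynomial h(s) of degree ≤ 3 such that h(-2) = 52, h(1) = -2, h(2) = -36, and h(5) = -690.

Write h(s) = as^3 + bs^2 + cs + d. Substituting each data point gives a linear system:
  -8a + 4b - 2c + d = 52
  a + b + c + d = -2
  8a + 4b + 2c + d = -36
  125a + 25b + 5c + d = -690
Solving the system yields a = -6, b = 2, c = 2, d = 0.
So h(s) = -6s^3 + 2s^2 + 2s.
Check: h(5) = -690. ✓

h(s) = -6s^3 + 2s^2 + 2s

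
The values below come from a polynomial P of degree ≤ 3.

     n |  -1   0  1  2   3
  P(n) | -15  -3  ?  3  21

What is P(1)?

-1

On equispaced nodes a degree-3 polynomial has vanishing fourth forward difference, so
  P(-1) - 4·P(0) + 6·P(1) - 4·P(2) + P(3) = 0.
Substituting the known values and solving for P(1):
  6·P(1) = -6
  P(1) = -1.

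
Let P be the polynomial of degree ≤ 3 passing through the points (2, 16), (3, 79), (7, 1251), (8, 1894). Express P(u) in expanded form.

Write P(u) = au^3 + bu^2 + cu + d. Substituting each data point gives a linear system:
  8a + 4b + 2c + d = 16
  27a + 9b + 3c + d = 79
  343a + 49b + 7c + d = 1251
  512a + 64b + 8c + d = 1894
Solving the system yields a = 4, b = -2, c = -3, d = -2.
So P(u) = 4u^3 - 2u^2 - 3u - 2.
Check: P(8) = 1894. ✓

P(u) = 4u^3 - 2u^2 - 3u - 2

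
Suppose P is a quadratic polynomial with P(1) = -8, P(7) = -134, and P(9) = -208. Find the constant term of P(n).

Write P(n) = an^2 + bn + c. Substituting each data point gives a linear system:
  a + b + c = -8
  49a + 7b + c = -134
  81a + 9b + c = -208
Solving the system yields a = -2, b = -5, c = -1.
So P(n) = -2n^2 - 5n - 1.
The constant term is -1.

-1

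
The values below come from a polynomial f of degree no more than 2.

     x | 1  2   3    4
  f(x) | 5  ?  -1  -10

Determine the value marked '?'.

The 3 known points determine the degree-2 polynomial uniquely.
Write f(x) = ax^2 + bx + c. Substituting each data point gives a linear system:
  a + b + c = 5
  9a + 3b + c = -1
  16a + 4b + c = -10
Solving the system yields a = -2, b = 5, c = 2.
So f(x) = -2x^2 + 5x + 2.
Then f(2) = 4.

4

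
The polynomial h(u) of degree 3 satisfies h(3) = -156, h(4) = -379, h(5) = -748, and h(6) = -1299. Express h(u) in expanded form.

Using the Lagrange interpolation formula with nodes 3, 4, 5, 6:
  L_0(u) = (u - 4)(u - 5)(u - 6) / -6
  L_1(u) = (u - 3)(u - 5)(u - 6) / 2
  L_2(u) = (u - 3)(u - 4)(u - 6) / -2
  L_3(u) = (u - 3)(u - 4)(u - 5) / 6
Then h(u) = -156·L_0(u) - 379·L_1(u) - 748·L_2(u) - 1299·L_3(u).
Expanding and collecting terms gives h(u) = -6u^3 - u^2 + 6u - 3.
Check: h(3) = -156. ✓

h(u) = -6u^3 - u^2 + 6u - 3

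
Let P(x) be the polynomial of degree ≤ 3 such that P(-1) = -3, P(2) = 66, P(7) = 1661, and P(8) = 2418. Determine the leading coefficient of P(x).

4

Write P(x) = ax^3 + bx^2 + cx + d. Substituting each data point gives a linear system:
  -a + b - c + d = -3
  8a + 4b + 2c + d = 66
  343a + 49b + 7c + d = 1661
  512a + 64b + 8c + d = 2418
Solving the system yields a = 4, b = 5, c = 6, d = 2.
So P(x) = 4x^3 + 5x^2 + 6x + 2.
The leading coefficient is 4.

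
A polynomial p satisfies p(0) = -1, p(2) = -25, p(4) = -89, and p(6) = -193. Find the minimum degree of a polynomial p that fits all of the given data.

2

Forward differences of the values at s = 0, 2, 4, 6:
  p  : -1  -25  -89  -193
  Δ  : -24  -64  -104
  Δ^2: -40  -40
  Δ^3: 0
The second differences are constant (-40) and nonzero, while all higher differences vanish, so the minimal degree is 2.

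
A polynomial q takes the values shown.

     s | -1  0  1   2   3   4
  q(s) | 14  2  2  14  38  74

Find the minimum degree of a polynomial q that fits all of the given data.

2

Forward differences of the values at s = -1, 0, 1, 2, 3, 4:
  q  : 14  2  2  14  38  74
  Δ  : -12  0  12  24  36
  Δ^2: 12  12  12  12
  Δ^3: 0  0  0
  Δ^4: 0  0
  Δ^5: 0
The second differences are constant (12) and nonzero, while all higher differences vanish, so the minimal degree is 2.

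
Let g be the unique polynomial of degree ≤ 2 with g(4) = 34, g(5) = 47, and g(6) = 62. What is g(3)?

Forward differences of the values at u = 4, 5, 6:
  g  : 34  47  62
  Δ  : 13  15
  Δ^2: 2
The second differences are constant, confirming degree 2.
Interpolating (Newton forward form) and evaluating at u = 3 gives g(3) = 23.

23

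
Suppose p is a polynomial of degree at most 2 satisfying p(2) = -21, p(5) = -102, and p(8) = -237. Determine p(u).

p(u) = -3u^2 - 6u + 3

Using the Lagrange interpolation formula with nodes 2, 5, 8:
  L_0(u) = (u - 5)(u - 8) / 18
  L_1(u) = (u - 2)(u - 8) / -9
  L_2(u) = (u - 2)(u - 5) / 18
Then p(u) = -21·L_0(u) - 102·L_1(u) - 237·L_2(u).
Expanding and collecting terms gives p(u) = -3u² - 6u + 3.
Check: p(2) = -21. ✓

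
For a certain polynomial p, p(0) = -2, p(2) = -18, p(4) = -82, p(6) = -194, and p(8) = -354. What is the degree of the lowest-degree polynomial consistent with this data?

2

Forward differences of the values at s = 0, 2, 4, 6, 8:
  p  : -2  -18  -82  -194  -354
  Δ  : -16  -64  -112  -160
  Δ^2: -48  -48  -48
  Δ^3: 0  0
  Δ^4: 0
The second differences are constant (-48) and nonzero, while all higher differences vanish, so the minimal degree is 2.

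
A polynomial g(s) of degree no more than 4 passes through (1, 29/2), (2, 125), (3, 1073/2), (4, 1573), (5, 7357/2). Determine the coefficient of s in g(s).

3

Write g(s) = as^4 + bs^3 + cs^2 + ds + e. Substituting each data point gives a linear system:
  a + b + c + d + e = 29/2
  16a + 8b + 4c + 2d + e = 125
  81a + 27b + 9c + 3d + e = 1073/2
  256a + 64b + 16c + 4d + e = 1573
  625a + 125b + 25c + 5d + e = 7357/2
Solving the system yields a = 5, b = 4, c = 3/2, d = 3, e = 1.
So g(s) = 5s^4 + 4s^3 + (3/2)s^2 + 3s + 1.
The coefficient of s is 3.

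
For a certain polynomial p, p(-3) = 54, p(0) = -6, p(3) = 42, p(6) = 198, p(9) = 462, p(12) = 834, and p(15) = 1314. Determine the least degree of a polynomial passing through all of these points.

2

Forward differences of the values at t = -3, 0, 3, 6, 9, 12, 15:
  p  : 54  -6  42  198  462  834  1314
  Δ  : -60  48  156  264  372  480
  Δ^2: 108  108  108  108  108
  Δ^3: 0  0  0  0
  Δ^4: 0  0  0
  Δ^5: 0  0
  Δ^6: 0
The second differences are constant (108) and nonzero, while all higher differences vanish, so the minimal degree is 2.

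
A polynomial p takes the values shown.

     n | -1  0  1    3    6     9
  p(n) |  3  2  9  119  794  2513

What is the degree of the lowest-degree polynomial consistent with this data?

3

Divided differences on the nodes -1, 0, 1, 3, 6, 9:
  order 0: 3  2  9  119  794  2513
  order 1: -1  7  55  225  573
  order 2: 4  16  34  58
  order 3: 3  3  3
  order 4: 0  0
  order 5: 0
The order-3 divided differences are all 3 (nonzero) and every higher order vanishes, so the data lies on a polynomial of degree exactly 3.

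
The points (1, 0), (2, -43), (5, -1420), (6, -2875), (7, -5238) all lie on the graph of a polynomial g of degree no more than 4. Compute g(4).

-603

Using the Lagrange interpolation formula with nodes 1, 2, 5, 6, 7:
  L_0(t) = (t - 2)(t - 5)(t - 6)(t - 7) / 120
  L_1(t) = (t - 1)(t - 5)(t - 6)(t - 7) / -60
  L_2(t) = (t - 1)(t - 2)(t - 6)(t - 7) / 24
  L_3(t) = (t - 1)(t - 2)(t - 5)(t - 7) / -20
  L_4(t) = (t - 1)(t - 2)(t - 5)(t - 6) / 60
Then g(t) = 0·L_0(t) - 43·L_1(t) - 1420·L_2(t) - 2875·L_3(t) - 5238·L_4(t).
Expanding and collecting terms gives g(t) = -2t⁴ - t³ - 2t² + 5.
Evaluating at t = 4: g(4) = -603.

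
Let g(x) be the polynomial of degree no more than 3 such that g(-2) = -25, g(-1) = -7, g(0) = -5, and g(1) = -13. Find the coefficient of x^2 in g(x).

Write g(x) = ax^3 + bx^2 + cx + d. Substituting each data point gives a linear system:
  -8a + 4b - 2c + d = -25
  -a + b - c + d = -7
  d = -5
  a + b + c + d = -13
Solving the system yields a = 1, b = -5, c = -4, d = -5.
So g(x) = x³ - 5x² - 4x - 5.
The coefficient of x^2 is -5.

-5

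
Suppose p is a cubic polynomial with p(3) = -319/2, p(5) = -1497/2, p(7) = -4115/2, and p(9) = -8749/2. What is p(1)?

Forward differences of the values at x = 3, 5, 7, 9:
  p  : -319/2  -1497/2  -4115/2  -8749/2
  Δ  : -589  -1309  -2317
  Δ^2: -720  -1008
  Δ^3: -288
The third differences are constant, confirming degree 3.
Interpolating (Newton forward form) and evaluating at x = 1 gives p(1) = -5/2.

-5/2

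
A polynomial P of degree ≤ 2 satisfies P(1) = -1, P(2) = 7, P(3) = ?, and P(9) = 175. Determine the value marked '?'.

The 3 known points determine the degree-2 polynomial uniquely.
Write P(u) = au^2 + bu + c. Substituting each data point gives a linear system:
  a + b + c = -1
  4a + 2b + c = 7
  81a + 9b + c = 175
Solving the system yields a = 2, b = 2, c = -5.
So P(u) = 2u^2 + 2u - 5.
Then P(3) = 19.

19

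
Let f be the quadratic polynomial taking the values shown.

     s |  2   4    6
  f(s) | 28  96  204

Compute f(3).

57

Write f(s) = as^2 + bs + c. Substituting each data point gives a linear system:
  4a + 2b + c = 28
  16a + 4b + c = 96
  36a + 6b + c = 204
Solving the system yields a = 5, b = 4, c = 0.
So f(s) = 5s^2 + 4s.
Then f(3) = 57.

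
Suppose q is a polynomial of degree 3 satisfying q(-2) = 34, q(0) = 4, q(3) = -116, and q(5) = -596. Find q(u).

Using the Lagrange interpolation formula with nodes -2, 0, 3, 5:
  L_0(u) = u(u - 3)(u - 5) / -70
  L_1(u) = (u + 2)(u - 3)(u - 5) / 30
  L_2(u) = (u + 2)u(u - 5) / -30
  L_3(u) = (u + 2)u(u - 3) / 70
Then q(u) = 34·L_0(u) + 4·L_1(u) - 116·L_2(u) - 596·L_3(u).
Expanding and collecting terms gives q(u) = -5u^3 + 5u + 4.
Check: q(-2) = 34. ✓

q(u) = -5u^3 + 5u + 4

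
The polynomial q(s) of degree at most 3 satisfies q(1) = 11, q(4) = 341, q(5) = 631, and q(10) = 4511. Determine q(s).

Write q(s) = as^3 + bs^2 + cs + d. Substituting each data point gives a linear system:
  a + b + c + d = 11
  64a + 16b + 4c + d = 341
  125a + 25b + 5c + d = 631
  1000a + 100b + 10c + d = 4511
Solving the system yields a = 4, b = 5, c = 1, d = 1.
So q(s) = 4s³ + 5s² + s + 1.
Check: q(1) = 11. ✓

q(s) = 4s^3 + 5s^2 + s + 1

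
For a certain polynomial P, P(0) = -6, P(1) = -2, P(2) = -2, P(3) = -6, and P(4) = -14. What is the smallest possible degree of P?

Forward differences of the values at u = 0, 1, 2, 3, 4:
  P  : -6  -2  -2  -6  -14
  Δ  : 4  0  -4  -8
  Δ^2: -4  -4  -4
  Δ^3: 0  0
  Δ^4: 0
The second differences are constant (-4) and nonzero, while all higher differences vanish, so the minimal degree is 2.

2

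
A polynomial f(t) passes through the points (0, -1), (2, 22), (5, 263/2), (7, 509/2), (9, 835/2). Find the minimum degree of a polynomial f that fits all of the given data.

2

Divided differences on the nodes 0, 2, 5, 7, 9:
  order 0: -1  22  263/2  509/2  835/2
  order 1: 23/2  73/2  123/2  163/2
  order 2: 5  5  5
  order 3: 0  0
  order 4: 0
The order-2 divided differences are all 5 (nonzero) and every higher order vanishes, so the data lies on a polynomial of degree exactly 2.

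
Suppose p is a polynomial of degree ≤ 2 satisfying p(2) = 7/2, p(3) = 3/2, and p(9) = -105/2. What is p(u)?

p(u) = -u^2 + 3u + 3/2

Write p(u) = au^2 + bu + c. Substituting each data point gives a linear system:
  4a + 2b + c = 7/2
  9a + 3b + c = 3/2
  81a + 9b + c = -105/2
Solving the system yields a = -1, b = 3, c = 3/2.
So p(u) = -u^2 + 3u + 3/2.
Check: p(9) = -105/2. ✓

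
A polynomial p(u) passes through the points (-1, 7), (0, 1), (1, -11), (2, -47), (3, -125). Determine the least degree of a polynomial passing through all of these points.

3

Forward differences of the values at u = -1, 0, 1, 2, 3:
  p  : 7  1  -11  -47  -125
  Δ  : -6  -12  -36  -78
  Δ^2: -6  -24  -42
  Δ^3: -18  -18
  Δ^4: 0
The third differences are constant (-18) and nonzero, while all higher differences vanish, so the minimal degree is 3.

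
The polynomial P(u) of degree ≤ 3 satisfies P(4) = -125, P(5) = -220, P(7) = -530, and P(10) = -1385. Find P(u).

Using the Lagrange interpolation formula with nodes 4, 5, 7, 10:
  L_0(u) = (u - 5)(u - 7)(u - 10) / -18
  L_1(u) = (u - 4)(u - 7)(u - 10) / 10
  L_2(u) = (u - 4)(u - 5)(u - 10) / -18
  L_3(u) = (u - 4)(u - 5)(u - 7) / 90
Then P(u) = -125·L_0(u) - 220·L_1(u) - 530·L_2(u) - 1385·L_3(u).
Expanding and collecting terms gives P(u) = -u^3 - 4u^2 + 2u - 5.
Check: P(5) = -220. ✓

P(u) = -u^3 - 4u^2 + 2u - 5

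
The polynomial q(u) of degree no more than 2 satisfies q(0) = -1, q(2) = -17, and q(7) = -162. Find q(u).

Write q(u) = au^2 + bu + c. Substituting each data point gives a linear system:
  c = -1
  4a + 2b + c = -17
  49a + 7b + c = -162
Solving the system yields a = -3, b = -2, c = -1.
So q(u) = -3u^2 - 2u - 1.
Check: q(7) = -162. ✓

q(u) = -3u^2 - 2u - 1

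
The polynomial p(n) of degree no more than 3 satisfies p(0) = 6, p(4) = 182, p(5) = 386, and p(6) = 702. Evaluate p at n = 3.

66

Write p(n) = an^3 + bn^2 + cn + d. Substituting each data point gives a linear system:
  d = 6
  64a + 16b + 4c + d = 182
  125a + 25b + 5c + d = 386
  216a + 36b + 6c + d = 702
Solving the system yields a = 4, b = -4, c = -4, d = 6.
So p(n) = 4n^3 - 4n^2 - 4n + 6.
Then p(3) = 66.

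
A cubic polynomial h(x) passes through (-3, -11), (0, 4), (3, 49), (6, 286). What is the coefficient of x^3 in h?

Write h(x) = ax^3 + bx^2 + cx + d. Substituting each data point gives a linear system:
  -27a + 9b - 3c + d = -11
  d = 4
  27a + 9b + 3c + d = 49
  216a + 36b + 6c + d = 286
Solving the system yields a = 1, b = 5/3, c = 1, d = 4.
So h(x) = x^3 + (5/3)x^2 + x + 4.
The leading coefficient is 1.

1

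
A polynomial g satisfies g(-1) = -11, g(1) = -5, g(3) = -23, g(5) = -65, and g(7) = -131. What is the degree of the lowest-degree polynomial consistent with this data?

2

Forward differences of the values at u = -1, 1, 3, 5, 7:
  g  : -11  -5  -23  -65  -131
  Δ  : 6  -18  -42  -66
  Δ^2: -24  -24  -24
  Δ^3: 0  0
  Δ^4: 0
The second differences are constant (-24) and nonzero, while all higher differences vanish, so the minimal degree is 2.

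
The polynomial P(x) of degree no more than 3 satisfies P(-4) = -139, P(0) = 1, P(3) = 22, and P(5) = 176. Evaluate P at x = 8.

857

Using the Lagrange interpolation formula with nodes -4, 0, 3, 5:
  L_0(x) = x(x - 3)(x - 5) / -252
  L_1(x) = (x + 4)(x - 3)(x - 5) / 60
  L_2(x) = (x + 4)x(x - 5) / -42
  L_3(x) = (x + 4)x(x - 3) / 90
Then P(x) = -139·L_0(x) + 1·L_1(x) + 22·L_2(x) + 176·L_3(x).
Expanding and collecting terms gives P(x) = 2x^3 - 2x^2 - 5x + 1.
Evaluating at x = 8: P(8) = 857.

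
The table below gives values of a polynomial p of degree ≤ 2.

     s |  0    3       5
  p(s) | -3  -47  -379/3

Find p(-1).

Write p(s) = as^2 + bs + c. Substituting each data point gives a linear system:
  c = -3
  9a + 3b + c = -47
  25a + 5b + c = -379/3
Solving the system yields a = -5, b = 1/3, c = -3.
So p(s) = -5s^2 + (1/3)s - 3.
Then p(-1) = -25/3.

-25/3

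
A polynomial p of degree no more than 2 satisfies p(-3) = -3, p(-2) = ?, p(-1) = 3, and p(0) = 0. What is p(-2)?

On equispaced nodes a degree-2 polynomial has vanishing third forward difference, so
  - p(-3) + 3·p(-2) - 3·p(-1) + p(0) = 0.
Substituting the known values and solving for p(-2):
  3·p(-2) = 6
  p(-2) = 2.

2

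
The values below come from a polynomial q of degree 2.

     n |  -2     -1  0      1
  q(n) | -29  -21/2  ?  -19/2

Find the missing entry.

The 3 known points determine the degree-2 polynomial uniquely.
Write q(n) = an^2 + bn + c. Substituting each data point gives a linear system:
  4a - 2b + c = -29
  a - b + c = -21/2
  a + b + c = -19/2
Solving the system yields a = -6, b = 1/2, c = -4.
So q(n) = -6n^2 + (1/2)n - 4.
Then q(0) = -4.

-4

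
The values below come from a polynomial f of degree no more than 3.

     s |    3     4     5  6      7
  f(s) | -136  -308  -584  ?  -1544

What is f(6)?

-988

The 4 known points determine the degree-3 polynomial uniquely.
Write f(s) = as^3 + bs^2 + cs + d. Substituting each data point gives a linear system:
  27a + 9b + 3c + d = -136
  64a + 16b + 4c + d = -308
  125a + 25b + 5c + d = -584
  343a + 49b + 7c + d = -1544
Solving the system yields a = -4, b = -4, c = 4, d = -4.
So f(s) = -4s³ - 4s² + 4s - 4.
Then f(6) = -988.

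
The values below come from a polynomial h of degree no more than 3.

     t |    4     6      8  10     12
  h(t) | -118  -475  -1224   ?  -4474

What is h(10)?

-2509

On equispaced nodes a degree-3 polynomial has vanishing fourth forward difference, so
  h(4) - 4·h(6) + 6·h(8) - 4·h(10) + h(12) = 0.
Substituting the known values and solving for h(10):
  -4·h(10) = 10036
  h(10) = -2509.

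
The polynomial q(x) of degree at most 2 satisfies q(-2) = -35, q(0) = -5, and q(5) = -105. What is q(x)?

Write q(x) = ax^2 + bx + c. Substituting each data point gives a linear system:
  4a - 2b + c = -35
  c = -5
  25a + 5b + c = -105
Solving the system yields a = -5, b = 5, c = -5.
So q(x) = -5x^2 + 5x - 5.
Check: q(0) = -5. ✓

q(x) = -5x^2 + 5x - 5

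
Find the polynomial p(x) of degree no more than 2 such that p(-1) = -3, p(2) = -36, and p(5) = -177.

p(x) = -6x^2 - 5x - 2

Write p(x) = ax^2 + bx + c. Substituting each data point gives a linear system:
  a - b + c = -3
  4a + 2b + c = -36
  25a + 5b + c = -177
Solving the system yields a = -6, b = -5, c = -2.
So p(x) = -6x^2 - 5x - 2.
Check: p(2) = -36. ✓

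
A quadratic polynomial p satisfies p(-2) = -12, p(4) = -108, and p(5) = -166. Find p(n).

Using the Lagrange interpolation formula with nodes -2, 4, 5:
  L_0(n) = (n - 4)(n - 5) / 42
  L_1(n) = (n + 2)(n - 5) / -6
  L_2(n) = (n + 2)(n - 4) / 7
Then p(n) = -12·L_0(n) - 108·L_1(n) - 166·L_2(n).
Expanding and collecting terms gives p(n) = -6n² - 4n + 4.
Check: p(5) = -166. ✓

p(n) = -6n^2 - 4n + 4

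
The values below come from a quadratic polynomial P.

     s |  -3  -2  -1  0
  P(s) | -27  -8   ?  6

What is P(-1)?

3

The 3 known points determine the degree-2 polynomial uniquely.
Write P(s) = as^2 + bs + c. Substituting each data point gives a linear system:
  9a - 3b + c = -27
  4a - 2b + c = -8
  c = 6
Solving the system yields a = -4, b = -1, c = 6.
So P(s) = -4s^2 - s + 6.
Then P(-1) = 3.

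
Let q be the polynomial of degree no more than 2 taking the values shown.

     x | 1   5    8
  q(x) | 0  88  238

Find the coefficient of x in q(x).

-2

Write q(x) = ax^2 + bx + c. Substituting each data point gives a linear system:
  a + b + c = 0
  25a + 5b + c = 88
  64a + 8b + c = 238
Solving the system yields a = 4, b = -2, c = -2.
So q(x) = 4x^2 - 2x - 2.
The coefficient of x is -2.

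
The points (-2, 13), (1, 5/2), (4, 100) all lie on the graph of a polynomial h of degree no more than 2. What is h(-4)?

Forward differences of the values at t = -2, 1, 4:
  h  : 13  5/2  100
  Δ  : -21/2  195/2
  Δ^2: 108
The second differences are constant, confirming degree 2.
Interpolating (Newton forward form) and evaluating at t = -4 gives h(-4) = 80.

80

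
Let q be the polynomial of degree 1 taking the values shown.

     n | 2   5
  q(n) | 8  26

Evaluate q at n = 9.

50

Using the Lagrange interpolation formula with nodes 2, 5:
  L_0(n) = (n - 5) / -3
  L_1(n) = (n - 2) / 3
Then q(n) = 8·L_0(n) + 26·L_1(n).
Expanding and collecting terms gives q(n) = 6n - 4.
Evaluating at n = 9: q(9) = 50.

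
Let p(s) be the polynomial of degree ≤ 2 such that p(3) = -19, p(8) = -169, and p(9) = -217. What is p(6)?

-91

Using the Lagrange interpolation formula with nodes 3, 8, 9:
  L_0(s) = (s - 8)(s - 9) / 30
  L_1(s) = (s - 3)(s - 9) / -5
  L_2(s) = (s - 3)(s - 8) / 6
Then p(s) = -19·L_0(s) - 169·L_1(s) - 217·L_2(s).
Expanding and collecting terms gives p(s) = -3s² + 3s - 1.
Evaluating at s = 6: p(6) = -91.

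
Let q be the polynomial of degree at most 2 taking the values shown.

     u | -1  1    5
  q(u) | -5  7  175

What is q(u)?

q(u) = 6u^2 + 6u - 5

Using the Lagrange interpolation formula with nodes -1, 1, 5:
  L_0(u) = (u - 1)(u - 5) / 12
  L_1(u) = (u + 1)(u - 5) / -8
  L_2(u) = (u + 1)(u - 1) / 24
Then q(u) = -5·L_0(u) + 7·L_1(u) + 175·L_2(u).
Expanding and collecting terms gives q(u) = 6u² + 6u - 5.
Check: q(5) = 175. ✓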